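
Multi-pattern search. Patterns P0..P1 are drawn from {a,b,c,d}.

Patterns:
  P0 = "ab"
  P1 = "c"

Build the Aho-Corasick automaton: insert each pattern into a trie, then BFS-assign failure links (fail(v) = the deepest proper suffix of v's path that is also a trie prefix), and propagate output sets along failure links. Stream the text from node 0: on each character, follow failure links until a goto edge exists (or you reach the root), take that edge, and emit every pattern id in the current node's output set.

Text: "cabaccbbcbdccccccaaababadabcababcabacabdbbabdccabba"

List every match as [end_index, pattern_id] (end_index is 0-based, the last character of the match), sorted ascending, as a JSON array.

Construct AC machine:
Trie nodes:
  0='ε' goto a→1 c→3
  1='a' goto b→2
  2='ab' goto ·  ←P0
  3='c' goto ·  ←P1

BFS fail/out derivation:
  fail(1) 'a': from fail(0)=0 chase 'a': 0 ⇒ 0;  out=∅∪out(0)=∅
  fail(3) 'c': from fail(0)=0 chase 'c': 0 ⇒ 0;  out={1}∪out(0)={1}
  fail(2) 'ab': from fail(1)=0 chase 'b': 0 ⇒ 0;  out={0}∪out(0)={0}

Text stream:
i=0 'c': node 0→3  emit P1@[0:0]
i=1 'a': node 3→1 (via fail)
i=2 'b': node 1→2  emit P0@[1:2]
i=3 'a': node 2→1 (via fail)
i=4 'c': node 1→3 (via fail)  emit P1@[4:4]
i=5 'c': node 3→3 (via fail)  emit P1@[5:5]
i=6 'b': node 3→0 (via fail)
i=7 'b': node 0→0
i=8 'c': node 0→3  emit P1@[8:8]
i=9 'b': node 3→0 (via fail)
i=10 'd': node 0→0
i=11 'c': node 0→3  emit P1@[11:11]
i=12 'c': node 3→3 (via fail)  emit P1@[12:12]
i=13 'c': node 3→3 (via fail)  emit P1@[13:13]
i=14 'c': node 3→3 (via fail)  emit P1@[14:14]
i=15 'c': node 3→3 (via fail)  emit P1@[15:15]
i=16 'c': node 3→3 (via fail)  emit P1@[16:16]
i=17 'a': node 3→1 (via fail)
i=18 'a': node 1→1 (via fail)
i=19 'a': node 1→1 (via fail)
i=20 'b': node 1→2  emit P0@[19:20]
i=21 'a': node 2→1 (via fail)
i=22 'b': node 1→2  emit P0@[21:22]
i=23 'a': node 2→1 (via fail)
i=24 'd': node 1→0 (via fail)
i=25 'a': node 0→1
i=26 'b': node 1→2  emit P0@[25:26]
i=27 'c': node 2→3 (via fail)  emit P1@[27:27]
i=28 'a': node 3→1 (via fail)
i=29 'b': node 1→2  emit P0@[28:29]
i=30 'a': node 2→1 (via fail)
i=31 'b': node 1→2  emit P0@[30:31]
i=32 'c': node 2→3 (via fail)  emit P1@[32:32]
i=33 'a': node 3→1 (via fail)
i=34 'b': node 1→2  emit P0@[33:34]
i=35 'a': node 2→1 (via fail)
i=36 'c': node 1→3 (via fail)  emit P1@[36:36]
i=37 'a': node 3→1 (via fail)
i=38 'b': node 1→2  emit P0@[37:38]
i=39 'd': node 2→0 (via fail)
i=40 'b': node 0→0
i=41 'b': node 0→0
i=42 'a': node 0→1
i=43 'b': node 1→2  emit P0@[42:43]
i=44 'd': node 2→0 (via fail)
i=45 'c': node 0→3  emit P1@[45:45]
i=46 'c': node 3→3 (via fail)  emit P1@[46:46]
i=47 'a': node 3→1 (via fail)
i=48 'b': node 1→2  emit P0@[47:48]
i=49 'b': node 2→0 (via fail)
i=50 'a': node 0→1

Matches: [[0,1],[2,0],[4,1],[5,1],[8,1],[11,1],[12,1],[13,1],[14,1],[15,1],[16,1],[20,0],[22,0],[26,0],[27,1],[29,0],[31,0],[32,1],[34,0],[36,1],[38,0],[43,0],[45,1],[46,1],[48,0]]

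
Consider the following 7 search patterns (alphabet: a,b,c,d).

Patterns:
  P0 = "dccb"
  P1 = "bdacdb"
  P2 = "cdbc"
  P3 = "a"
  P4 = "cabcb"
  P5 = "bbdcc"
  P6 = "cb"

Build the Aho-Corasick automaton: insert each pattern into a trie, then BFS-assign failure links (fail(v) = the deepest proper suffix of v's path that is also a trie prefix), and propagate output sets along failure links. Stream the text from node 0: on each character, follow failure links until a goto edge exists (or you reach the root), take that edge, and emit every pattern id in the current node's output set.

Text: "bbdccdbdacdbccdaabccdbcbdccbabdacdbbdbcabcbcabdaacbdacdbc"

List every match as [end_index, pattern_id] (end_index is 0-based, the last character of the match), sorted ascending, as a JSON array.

Build:
Trie nodes:
  0='ε' goto a→15 b→5 c→11 d→1
  1='d' goto c→2
  2='dc' goto c→3
  3='dcc' goto b→4
  4='dccb' goto ·  [P0 ends]
  5='b' goto b→20 d→6
  6='bd' goto a→7
  7='bda' goto c→8
  8='bdac' goto d→9
  9='bdacd' goto b→10
  10='bdacdb' goto ·  [P1 ends]
  11='c' goto a→16 b→24 d→12
  12='cd' goto b→13
  13='cdb' goto c→14
  14='cdbc' goto ·  [P2 ends]
  15='a' goto ·  [P3 ends]
  16='ca' goto b→17
  17='cab' goto c→18
  18='cabc' goto b→19
  19='cabcb' goto ·  [P4 ends]
  20='bb' goto d→21
  21='bbd' goto c→22
  22='bbdc' goto c→23
  23='bbdcc' goto ·  [P5 ends]
  24='cb' goto ·  [P6 ends]

Failure links (BFS by depth):
  n1('d'): parent n0 fail=0; on 'd' 0 → fail=0;  out ∅∪∅=∅
  n5('b'): parent n0 fail=0; on 'b' 0 → fail=0;  out ∅∪∅=∅
  n11('c'): parent n0 fail=0; on 'c' 0 → fail=0;  out ∅∪∅=∅
  n15('a'): parent n0 fail=0; on 'a' 0 → fail=0;  out {3}∪∅={3}
  n2('dc'): parent n1 fail=0; on 'c' 0 → fail=11;  out ∅∪∅=∅
  n6('bd'): parent n5 fail=0; on 'd' 0 → fail=1;  out ∅∪∅=∅
  n12('cd'): parent n11 fail=0; on 'd' 0 → fail=1;  out ∅∪∅=∅
  n16('ca'): parent n11 fail=0; on 'a' 0 → fail=15;  out ∅∪{3}={3}
  n20('bb'): parent n5 fail=0; on 'b' 0 → fail=5;  out ∅∪∅=∅
  n24('cb'): parent n11 fail=0; on 'b' 0 → fail=5;  out {6}∪∅={6}
  n3('dcc'): parent n2 fail=11; on 'c' 11→0 → fail=11;  out ∅∪∅=∅
  n7('bda'): parent n6 fail=1; on 'a' 1→0 → fail=15;  out ∅∪{3}={3}
  n13('cdb'): parent n12 fail=1; on 'b' 1→0 → fail=5;  out ∅∪∅=∅
  n17('cab'): parent n16 fail=15; on 'b' 15→0 → fail=5;  out ∅∪∅=∅
  n21('bbd'): parent n20 fail=5; on 'd' 5 → fail=6;  out ∅∪∅=∅
  n4('dccb'): parent n3 fail=11; on 'b' 11 → fail=24;  out {0}∪{6}={0,6}
  n8('bdac'): parent n7 fail=15; on 'c' 15→0 → fail=11;  out ∅∪∅=∅
  n14('cdbc'): parent n13 fail=5; on 'c' 5→0 → fail=11;  out {2}∪∅={2}
  n18('cabc'): parent n17 fail=5; on 'c' 5→0 → fail=11;  out ∅∪∅=∅
  n22('bbdc'): parent n21 fail=6; on 'c' 6→1 → fail=2;  out ∅∪∅=∅
  n9('bdacd'): parent n8 fail=11; on 'd' 11 → fail=12;  out ∅∪∅=∅
  n19('cabcb'): parent n18 fail=11; on 'b' 11 → fail=24;  out {4}∪{6}={4,6}
  n23('bbdcc'): parent n22 fail=2; on 'c' 2 → fail=3;  out {5}∪∅={5}
  n10('bdacdb'): parent n9 fail=12; on 'b' 12 → fail=13;  out {1}∪∅={1}

Scan:
pos 0 'b': at 5
pos 1 'b': at 20
pos 2 'd': at 21
pos 3 'c': at 22
pos 4 'c': at 23  → match P5@[0:4]
pos 5 'd': at 12 ·f
pos 6 'b': at 13
pos 7 'd': at 6 ·f
pos 8 'a': at 7  → match P3@[8:8]
pos 9 'c': at 8
pos 10 'd': at 9
pos 11 'b': at 10  → match P1@[6:11]
pos 12 'c': at 14 ·f  → match P2@[9:12]
pos 13 'c': at 11 ·f
pos 14 'd': at 12
pos 15 'a': at 15 ·f  → match P3@[15:15]
pos 16 'a': at 15 ·f  → match P3@[16:16]
pos 17 'b': at 5 ·f
pos 18 'c': at 11 ·f
pos 19 'c': at 11 ·f
pos 20 'd': at 12
pos 21 'b': at 13
pos 22 'c': at 14  → match P2@[19:22]
pos 23 'b': at 24 ·f  → match P6@[22:23]
pos 24 'd': at 6 ·f
pos 25 'c': at 2 ·f
pos 26 'c': at 3
pos 27 'b': at 4  → match P0@[24:27],P6@[26:27]
pos 28 'a': at 15 ·f  → match P3@[28:28]
pos 29 'b': at 5 ·f
pos 30 'd': at 6
pos 31 'a': at 7  → match P3@[31:31]
pos 32 'c': at 8
pos 33 'd': at 9
pos 34 'b': at 10  → match P1@[29:34]
pos 35 'b': at 20 ·f
pos 36 'd': at 21
pos 37 'b': at 5 ·f
pos 38 'c': at 11 ·f
pos 39 'a': at 16  → match P3@[39:39]
pos 40 'b': at 17
pos 41 'c': at 18
pos 42 'b': at 19  → match P4@[38:42],P6@[41:42]
pos 43 'c': at 11 ·f
pos 44 'a': at 16  → match P3@[44:44]
pos 45 'b': at 17
pos 46 'd': at 6 ·f
pos 47 'a': at 7  → match P3@[47:47]
pos 48 'a': at 15 ·f  → match P3@[48:48]
pos 49 'c': at 11 ·f
pos 50 'b': at 24  → match P6@[49:50]
pos 51 'd': at 6 ·f
pos 52 'a': at 7  → match P3@[52:52]
pos 53 'c': at 8
pos 54 'd': at 9
pos 55 'b': at 10  → match P1@[50:55]
pos 56 'c': at 14 ·f  → match P2@[53:56]

All matches (sorted): [[4,5],[8,3],[11,1],[12,2],[15,3],[16,3],[22,2],[23,6],[27,0],[27,6],[28,3],[31,3],[34,1],[39,3],[42,4],[42,6],[44,3],[47,3],[48,3],[50,6],[52,3],[55,1],[56,2]]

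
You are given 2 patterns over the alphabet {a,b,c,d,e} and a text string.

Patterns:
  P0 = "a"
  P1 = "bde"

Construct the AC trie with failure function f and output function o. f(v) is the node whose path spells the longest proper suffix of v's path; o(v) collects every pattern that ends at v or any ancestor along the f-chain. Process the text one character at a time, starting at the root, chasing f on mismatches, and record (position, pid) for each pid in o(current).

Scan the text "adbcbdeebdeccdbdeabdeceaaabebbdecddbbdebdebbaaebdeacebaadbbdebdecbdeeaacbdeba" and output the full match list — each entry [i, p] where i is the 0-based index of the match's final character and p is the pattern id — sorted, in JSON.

Construct AC machine:
Trie nodes:
  0='ε' goto a→1 b→2
  1='a' goto ·  [P0 ends]
  2='b' goto d→3
  3='bd' goto e→4
  4='bde' goto ·  [P1 ends]

BFS fail/out derivation:
  n1('a'): parent n0 fail=0; on 'a' 0 → fail=0;  out {0}∪∅={0}
  n2('b'): parent n0 fail=0; on 'b' 0 → fail=0;  out ∅∪∅=∅
  n3('bd'): parent n2 fail=0; on 'd' 0 → fail=0;  out ∅∪∅=∅
  n4('bde'): parent n3 fail=0; on 'e' 0 → fail=0;  out {1}∪∅={1}

Text stream:
pos 0 'a': at 1  → match P0@[0:0]
pos 1 'd': at 0 ·f
pos 2 'b': at 2
pos 3 'c': at 0 ·f
pos 4 'b': at 2
pos 5 'd': at 3
pos 6 'e': at 4  → match P1@[4:6]
pos 7 'e': at 0 ·f
pos 8 'b': at 2
pos 9 'd': at 3
pos 10 'e': at 4  → match P1@[8:10]
pos 11 'c': at 0 ·f
pos 12 'c': at 0
pos 13 'd': at 0
pos 14 'b': at 2
pos 15 'd': at 3
pos 16 'e': at 4  → match P1@[14:16]
pos 17 'a': at 1 ·f  → match P0@[17:17]
pos 18 'b': at 2 ·f
pos 19 'd': at 3
pos 20 'e': at 4  → match P1@[18:20]
pos 21 'c': at 0 ·f
pos 22 'e': at 0
pos 23 'a': at 1  → match P0@[23:23]
pos 24 'a': at 1 ·f  → match P0@[24:24]
pos 25 'a': at 1 ·f  → match P0@[25:25]
pos 26 'b': at 2 ·f
pos 27 'e': at 0 ·f
pos 28 'b': at 2
pos 29 'b': at 2 ·f
pos 30 'd': at 3
pos 31 'e': at 4  → match P1@[29:31]
pos 32 'c': at 0 ·f
pos 33 'd': at 0
pos 34 'd': at 0
pos 35 'b': at 2
pos 36 'b': at 2 ·f
pos 37 'd': at 3
pos 38 'e': at 4  → match P1@[36:38]
pos 39 'b': at 2 ·f
pos 40 'd': at 3
pos 41 'e': at 4  → match P1@[39:41]
pos 42 'b': at 2 ·f
pos 43 'b': at 2 ·f
pos 44 'a': at 1 ·f  → match P0@[44:44]
pos 45 'a': at 1 ·f  → match P0@[45:45]
pos 46 'e': at 0 ·f
pos 47 'b': at 2
pos 48 'd': at 3
pos 49 'e': at 4  → match P1@[47:49]
pos 50 'a': at 1 ·f  → match P0@[50:50]
pos 51 'c': at 0 ·f
pos 52 'e': at 0
pos 53 'b': at 2
pos 54 'a': at 1 ·f  → match P0@[54:54]
pos 55 'a': at 1 ·f  → match P0@[55:55]
pos 56 'd': at 0 ·f
pos 57 'b': at 2
pos 58 'b': at 2 ·f
pos 59 'd': at 3
pos 60 'e': at 4  → match P1@[58:60]
pos 61 'b': at 2 ·f
pos 62 'd': at 3
pos 63 'e': at 4  → match P1@[61:63]
pos 64 'c': at 0 ·f
pos 65 'b': at 2
pos 66 'd': at 3
pos 67 'e': at 4  → match P1@[65:67]
pos 68 'e': at 0 ·f
pos 69 'a': at 1  → match P0@[69:69]
pos 70 'a': at 1 ·f  → match P0@[70:70]
pos 71 'c': at 0 ·f
pos 72 'b': at 2
pos 73 'd': at 3
pos 74 'e': at 4  → match P1@[72:74]
pos 75 'b': at 2 ·f
pos 76 'a': at 1 ·f  → match P0@[76:76]

Result: [[0,0],[6,1],[10,1],[16,1],[17,0],[20,1],[23,0],[24,0],[25,0],[31,1],[38,1],[41,1],[44,0],[45,0],[49,1],[50,0],[54,0],[55,0],[60,1],[63,1],[67,1],[69,0],[70,0],[74,1],[76,0]]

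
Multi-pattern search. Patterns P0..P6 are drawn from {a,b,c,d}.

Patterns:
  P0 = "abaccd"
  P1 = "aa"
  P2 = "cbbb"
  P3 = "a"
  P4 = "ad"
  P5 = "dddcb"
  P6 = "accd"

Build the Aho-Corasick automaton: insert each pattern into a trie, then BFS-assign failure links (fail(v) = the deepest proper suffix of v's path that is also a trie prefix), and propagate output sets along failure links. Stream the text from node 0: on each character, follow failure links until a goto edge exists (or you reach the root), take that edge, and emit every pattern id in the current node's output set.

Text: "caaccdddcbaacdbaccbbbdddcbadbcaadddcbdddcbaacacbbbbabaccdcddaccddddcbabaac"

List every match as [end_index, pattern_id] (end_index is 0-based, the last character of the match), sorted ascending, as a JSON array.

Construct AC machine:
Trie nodes:
  0='ε' goto a→1 c→8 d→13
  1='a' goto a→7 b→2 c→18 d→12  [P3 ends]
  2='ab' goto a→3
  3='aba' goto c→4
  4='abac' goto c→5
  5='abacc' goto d→6
  6='abaccd' goto ·  [P0 ends]
  7='aa' goto ·  [P1 ends]
  8='c' goto b→9
  9='cb' goto b→10
  10='cbb' goto b→11
  11='cbbb' goto ·  [P2 ends]
  12='ad' goto ·  [P4 ends]
  13='d' goto d→14
  14='dd' goto d→15
  15='ddd' goto c→16
  16='dddc' goto b→17
  17='dddcb' goto ·  [P5 ends]
  18='ac' goto c→19
  19='acc' goto d→20
  20='accd' goto ·  [P6 ends]

Failure links (BFS by depth):
  n1('a'): parent n0 fail=0; on 'a' 0 → fail=0;  out {3}∪∅={3}
  n8('c'): parent n0 fail=0; on 'c' 0 → fail=0;  out ∅∪∅=∅
  n13('d'): parent n0 fail=0; on 'd' 0 → fail=0;  out ∅∪∅=∅
  n2('ab'): parent n1 fail=0; on 'b' 0 → fail=0;  out ∅∪∅=∅
  n7('aa'): parent n1 fail=0; on 'a' 0 → fail=1;  out {1}∪{3}={1,3}
  n9('cb'): parent n8 fail=0; on 'b' 0 → fail=0;  out ∅∪∅=∅
  n12('ad'): parent n1 fail=0; on 'd' 0 → fail=13;  out {4}∪∅={4}
  n14('dd'): parent n13 fail=0; on 'd' 0 → fail=13;  out ∅∪∅=∅
  n18('ac'): parent n1 fail=0; on 'c' 0 → fail=8;  out ∅∪∅=∅
  n3('aba'): parent n2 fail=0; on 'a' 0 → fail=1;  out ∅∪{3}={3}
  n10('cbb'): parent n9 fail=0; on 'b' 0 → fail=0;  out ∅∪∅=∅
  n15('ddd'): parent n14 fail=13; on 'd' 13 → fail=14;  out ∅∪∅=∅
  n19('acc'): parent n18 fail=8; on 'c' 8→0 → fail=8;  out ∅∪∅=∅
  n4('abac'): parent n3 fail=1; on 'c' 1 → fail=18;  out ∅∪∅=∅
  n11('cbbb'): parent n10 fail=0; on 'b' 0 → fail=0;  out {2}∪∅={2}
  n16('dddc'): parent n15 fail=14; on 'c' 14→13→0 → fail=8;  out ∅∪∅=∅
  n20('accd'): parent n19 fail=8; on 'd' 8→0 → fail=13;  out {6}∪∅={6}
  n5('abacc'): parent n4 fail=18; on 'c' 18 → fail=19;  out ∅∪∅=∅
  n17('dddcb'): parent n16 fail=8; on 'b' 8 → fail=9;  out {5}∪∅={5}
  n6('abaccd'): parent n5 fail=19; on 'd' 19 → fail=20;  out {0}∪{6}={0,6}

Run:
pos 0 'c': at 8
pos 1 'a': at 1 (fail-walked)  emit P3@[1:1]
pos 2 'a': at 7  emit P1@[1:2],P3@[2:2]
pos 3 'c': at 18 (fail-walked)
pos 4 'c': at 19
pos 5 'd': at 20  emit P6@[2:5]
pos 6 'd': at 14 (fail-walked)
pos 7 'd': at 15
pos 8 'c': at 16
pos 9 'b': at 17  emit P5@[5:9]
pos 10 'a': at 1 (fail-walked)  emit P3@[10:10]
pos 11 'a': at 7  emit P1@[10:11],P3@[11:11]
pos 12 'c': at 18 (fail-walked)
pos 13 'd': at 13 (fail-walked)
pos 14 'b': at 0 (fail-walked)
pos 15 'a': at 1  emit P3@[15:15]
pos 16 'c': at 18
pos 17 'c': at 19
pos 18 'b': at 9 (fail-walked)
pos 19 'b': at 10
pos 20 'b': at 11  emit P2@[17:20]
pos 21 'd': at 13 (fail-walked)
pos 22 'd': at 14
pos 23 'd': at 15
pos 24 'c': at 16
pos 25 'b': at 17  emit P5@[21:25]
pos 26 'a': at 1 (fail-walked)  emit P3@[26:26]
pos 27 'd': at 12  emit P4@[26:27]
pos 28 'b': at 0 (fail-walked)
pos 29 'c': at 8
pos 30 'a': at 1 (fail-walked)  emit P3@[30:30]
pos 31 'a': at 7  emit P1@[30:31],P3@[31:31]
pos 32 'd': at 12 (fail-walked)  emit P4@[31:32]
pos 33 'd': at 14 (fail-walked)
pos 34 'd': at 15
pos 35 'c': at 16
pos 36 'b': at 17  emit P5@[32:36]
pos 37 'd': at 13 (fail-walked)
pos 38 'd': at 14
pos 39 'd': at 15
pos 40 'c': at 16
pos 41 'b': at 17  emit P5@[37:41]
pos 42 'a': at 1 (fail-walked)  emit P3@[42:42]
pos 43 'a': at 7  emit P1@[42:43],P3@[43:43]
pos 44 'c': at 18 (fail-walked)
pos 45 'a': at 1 (fail-walked)  emit P3@[45:45]
pos 46 'c': at 18
pos 47 'b': at 9 (fail-walked)
pos 48 'b': at 10
pos 49 'b': at 11  emit P2@[46:49]
pos 50 'b': at 0 (fail-walked)
pos 51 'a': at 1  emit P3@[51:51]
pos 52 'b': at 2
pos 53 'a': at 3  emit P3@[53:53]
pos 54 'c': at 4
pos 55 'c': at 5
pos 56 'd': at 6  emit P0@[51:56],P6@[53:56]
pos 57 'c': at 8 (fail-walked)
pos 58 'd': at 13 (fail-walked)
pos 59 'd': at 14
pos 60 'a': at 1 (fail-walked)  emit P3@[60:60]
pos 61 'c': at 18
pos 62 'c': at 19
pos 63 'd': at 20  emit P6@[60:63]
pos 64 'd': at 14 (fail-walked)
pos 65 'd': at 15
pos 66 'd': at 15 (fail-walked)
pos 67 'c': at 16
pos 68 'b': at 17  emit P5@[64:68]
pos 69 'a': at 1 (fail-walked)  emit P3@[69:69]
pos 70 'b': at 2
pos 71 'a': at 3  emit P3@[71:71]
pos 72 'a': at 7 (fail-walked)  emit P1@[71:72],P3@[72:72]
pos 73 'c': at 18 (fail-walked)

Matches: [[1,3],[2,1],[2,3],[5,6],[9,5],[10,3],[11,1],[11,3],[15,3],[20,2],[25,5],[26,3],[27,4],[30,3],[31,1],[31,3],[32,4],[36,5],[41,5],[42,3],[43,1],[43,3],[45,3],[49,2],[51,3],[53,3],[56,0],[56,6],[60,3],[63,6],[68,5],[69,3],[71,3],[72,1],[72,3]]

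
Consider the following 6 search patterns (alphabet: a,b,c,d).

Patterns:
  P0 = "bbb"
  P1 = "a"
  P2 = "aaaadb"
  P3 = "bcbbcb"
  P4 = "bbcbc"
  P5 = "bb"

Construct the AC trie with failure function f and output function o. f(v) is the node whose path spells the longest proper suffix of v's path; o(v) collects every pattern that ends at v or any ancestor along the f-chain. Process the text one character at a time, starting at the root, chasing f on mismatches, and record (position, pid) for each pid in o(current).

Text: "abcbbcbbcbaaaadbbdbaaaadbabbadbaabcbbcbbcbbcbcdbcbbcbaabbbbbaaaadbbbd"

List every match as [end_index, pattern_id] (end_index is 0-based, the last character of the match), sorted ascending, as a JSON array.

Build automaton:
Trie nodes:
  0='ε' goto a→4 b→1
  1='b' goto b→2 c→10
  2='bb' goto b→3 c→15  [P5 ends]
  3='bbb' goto ·  [P0 ends]
  4='a' goto a→5  [P1 ends]
  5='aa' goto a→6
  6='aaa' goto a→7
  7='aaaa' goto d→8
  8='aaaad' goto b→9
  9='aaaadb' goto ·  [P2 ends]
  10='bc' goto b→11
  11='bcb' goto b→12
  12='bcbb' goto c→13
  13='bcbbc' goto b→14
  14='bcbbcb' goto ·  [P3 ends]
  15='bbc' goto b→16
  16='bbcb' goto c→17
  17='bbcbc' goto ·  [P4 ends]

Failure links (BFS by depth):
  fail(1) 'b': from fail(0)=0 chase 'b': 0 ⇒ 0;  out=∅∪out(0)=∅
  fail(4) 'a': from fail(0)=0 chase 'a': 0 ⇒ 0;  out={1}∪out(0)={1}
  fail(2) 'bb': from fail(1)=0 chase 'b': 0 ⇒ 1;  out={5}∪out(1)={5}
  fail(5) 'aa': from fail(4)=0 chase 'a': 0 ⇒ 4;  out=∅∪out(4)={1}
  fail(10) 'bc': from fail(1)=0 chase 'c': 0 ⇒ 0;  out=∅∪out(0)=∅
  fail(3) 'bbb': from fail(2)=1 chase 'b': 1 ⇒ 2;  out={0}∪out(2)={0,5}
  fail(6) 'aaa': from fail(5)=4 chase 'a': 4 ⇒ 5;  out=∅∪out(5)={1}
  fail(11) 'bcb': from fail(10)=0 chase 'b': 0 ⇒ 1;  out=∅∪out(1)=∅
  fail(15) 'bbc': from fail(2)=1 chase 'c': 1 ⇒ 10;  out=∅∪out(10)=∅
  fail(7) 'aaaa': from fail(6)=5 chase 'a': 5 ⇒ 6;  out=∅∪out(6)={1}
  fail(12) 'bcbb': from fail(11)=1 chase 'b': 1 ⇒ 2;  out=∅∪out(2)={5}
  fail(16) 'bbcb': from fail(15)=10 chase 'b': 10 ⇒ 11;  out=∅∪out(11)=∅
  fail(8) 'aaaad': from fail(7)=6 chase 'd': 6→5→4→0 ⇒ 0;  out=∅∪out(0)=∅
  fail(13) 'bcbbc': from fail(12)=2 chase 'c': 2 ⇒ 15;  out=∅∪out(15)=∅
  fail(17) 'bbcbc': from fail(16)=11 chase 'c': 11→1 ⇒ 10;  out={4}∪out(10)={4}
  fail(9) 'aaaadb': from fail(8)=0 chase 'b': 0 ⇒ 1;  out={2}∪out(1)={2}
  fail(14) 'bcbbcb': from fail(13)=15 chase 'b': 15 ⇒ 16;  out={3}∪out(16)={3}

Run:
[0] read 'a'  n0⇒n4  emit P1@[0:0]
[1] read 'b'  n4⇒n1 ·f
[2] read 'c'  n1⇒n10
[3] read 'b'  n10⇒n11
[4] read 'b'  n11⇒n12  emit P5@[3:4]
[5] read 'c'  n12⇒n13
[6] read 'b'  n13⇒n14  emit P3@[1:6]
[7] read 'b'  n14⇒n12 ·f  emit P5@[6:7]
[8] read 'c'  n12⇒n13
[9] read 'b'  n13⇒n14  emit P3@[4:9]
[10] read 'a'  n14⇒n4 ·f  emit P1@[10:10]
[11] read 'a'  n4⇒n5  emit P1@[11:11]
[12] read 'a'  n5⇒n6  emit P1@[12:12]
[13] read 'a'  n6⇒n7  emit P1@[13:13]
[14] read 'd'  n7⇒n8
[15] read 'b'  n8⇒n9  emit P2@[10:15]
[16] read 'b'  n9⇒n2 ·f  emit P5@[15:16]
[17] read 'd'  n2⇒n0 ·f
[18] read 'b'  n0⇒n1
[19] read 'a'  n1⇒n4 ·f  emit P1@[19:19]
[20] read 'a'  n4⇒n5  emit P1@[20:20]
[21] read 'a'  n5⇒n6  emit P1@[21:21]
[22] read 'a'  n6⇒n7  emit P1@[22:22]
[23] read 'd'  n7⇒n8
[24] read 'b'  n8⇒n9  emit P2@[19:24]
[25] read 'a'  n9⇒n4 ·f  emit P1@[25:25]
[26] read 'b'  n4⇒n1 ·f
[27] read 'b'  n1⇒n2  emit P5@[26:27]
[28] read 'a'  n2⇒n4 ·f  emit P1@[28:28]
[29] read 'd'  n4⇒n0 ·f
[30] read 'b'  n0⇒n1
[31] read 'a'  n1⇒n4 ·f  emit P1@[31:31]
[32] read 'a'  n4⇒n5  emit P1@[32:32]
[33] read 'b'  n5⇒n1 ·f
[34] read 'c'  n1⇒n10
[35] read 'b'  n10⇒n11
[36] read 'b'  n11⇒n12  emit P5@[35:36]
[37] read 'c'  n12⇒n13
[38] read 'b'  n13⇒n14  emit P3@[33:38]
[39] read 'b'  n14⇒n12 ·f  emit P5@[38:39]
[40] read 'c'  n12⇒n13
[41] read 'b'  n13⇒n14  emit P3@[36:41]
[42] read 'b'  n14⇒n12 ·f  emit P5@[41:42]
[43] read 'c'  n12⇒n13
[44] read 'b'  n13⇒n14  emit P3@[39:44]
[45] read 'c'  n14⇒n17 ·f  emit P4@[41:45]
[46] read 'd'  n17⇒n0 ·f
[47] read 'b'  n0⇒n1
[48] read 'c'  n1⇒n10
[49] read 'b'  n10⇒n11
[50] read 'b'  n11⇒n12  emit P5@[49:50]
[51] read 'c'  n12⇒n13
[52] read 'b'  n13⇒n14  emit P3@[47:52]
[53] read 'a'  n14⇒n4 ·f  emit P1@[53:53]
[54] read 'a'  n4⇒n5  emit P1@[54:54]
[55] read 'b'  n5⇒n1 ·f
[56] read 'b'  n1⇒n2  emit P5@[55:56]
[57] read 'b'  n2⇒n3  emit P0@[55:57],P5@[56:57]
[58] read 'b'  n3⇒n3 ·f  emit P0@[56:58],P5@[57:58]
[59] read 'b'  n3⇒n3 ·f  emit P0@[57:59],P5@[58:59]
[60] read 'a'  n3⇒n4 ·f  emit P1@[60:60]
[61] read 'a'  n4⇒n5  emit P1@[61:61]
[62] read 'a'  n5⇒n6  emit P1@[62:62]
[63] read 'a'  n6⇒n7  emit P1@[63:63]
[64] read 'd'  n7⇒n8
[65] read 'b'  n8⇒n9  emit P2@[60:65]
[66] read 'b'  n9⇒n2 ·f  emit P5@[65:66]
[67] read 'b'  n2⇒n3  emit P0@[65:67],P5@[66:67]
[68] read 'd'  n3⇒n0 ·f

All matches (sorted): [[0,1],[4,5],[6,3],[7,5],[9,3],[10,1],[11,1],[12,1],[13,1],[15,2],[16,5],[19,1],[20,1],[21,1],[22,1],[24,2],[25,1],[27,5],[28,1],[31,1],[32,1],[36,5],[38,3],[39,5],[41,3],[42,5],[44,3],[45,4],[50,5],[52,3],[53,1],[54,1],[56,5],[57,0],[57,5],[58,0],[58,5],[59,0],[59,5],[60,1],[61,1],[62,1],[63,1],[65,2],[66,5],[67,0],[67,5]]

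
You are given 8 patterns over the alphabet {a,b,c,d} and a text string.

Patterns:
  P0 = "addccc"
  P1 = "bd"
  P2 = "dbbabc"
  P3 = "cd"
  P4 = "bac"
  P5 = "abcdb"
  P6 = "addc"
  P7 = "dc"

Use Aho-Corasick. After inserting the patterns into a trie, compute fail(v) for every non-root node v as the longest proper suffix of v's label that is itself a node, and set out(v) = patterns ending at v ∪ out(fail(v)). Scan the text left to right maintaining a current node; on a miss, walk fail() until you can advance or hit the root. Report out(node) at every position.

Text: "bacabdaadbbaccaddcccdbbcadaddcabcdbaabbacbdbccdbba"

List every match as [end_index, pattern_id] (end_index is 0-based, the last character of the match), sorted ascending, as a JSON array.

Build automaton:
Trie (insert patterns):
  0='ε' goto a→1 b→7 c→15 d→9
  1='a' goto b→19 d→2
  2='ad' goto d→3
  3='add' goto c→4
  4='addc' goto c→5  [P6 ends]
  5='addcc' goto c→6
  6='addccc' goto ·  [P0 ends]
  7='b' goto a→17 d→8
  8='bd' goto ·  [P1 ends]
  9='d' goto b→10 c→23
  10='db' goto b→11
  11='dbb' goto a→12
  12='dbba' goto b→13
  13='dbbab' goto c→14
  14='dbbabc' goto ·  [P2 ends]
  15='c' goto d→16
  16='cd' goto ·  [P3 ends]
  17='ba' goto c→18
  18='bac' goto ·  [P4 ends]
  19='ab' goto c→20
  20='abc' goto d→21
  21='abcd' goto b→22
  22='abcdb' goto ·  [P5 ends]
  23='dc' goto ·  [P7 ends]

Failure links (BFS by depth):
  n1('a'): parent n0 fail=0; on 'a' 0 → fail=0;  out ∅∪∅=∅
  n7('b'): parent n0 fail=0; on 'b' 0 → fail=0;  out ∅∪∅=∅
  n9('d'): parent n0 fail=0; on 'd' 0 → fail=0;  out ∅∪∅=∅
  n15('c'): parent n0 fail=0; on 'c' 0 → fail=0;  out ∅∪∅=∅
  n2('ad'): parent n1 fail=0; on 'd' 0 → fail=9;  out ∅∪∅=∅
  n8('bd'): parent n7 fail=0; on 'd' 0 → fail=9;  out {1}∪∅={1}
  n10('db'): parent n9 fail=0; on 'b' 0 → fail=7;  out ∅∪∅=∅
  n16('cd'): parent n15 fail=0; on 'd' 0 → fail=9;  out {3}∪∅={3}
  n17('ba'): parent n7 fail=0; on 'a' 0 → fail=1;  out ∅∪∅=∅
  n19('ab'): parent n1 fail=0; on 'b' 0 → fail=7;  out ∅∪∅=∅
  n23('dc'): parent n9 fail=0; on 'c' 0 → fail=15;  out {7}∪∅={7}
  n3('add'): parent n2 fail=9; on 'd' 9→0 → fail=9;  out ∅∪∅=∅
  n11('dbb'): parent n10 fail=7; on 'b' 7→0 → fail=7;  out ∅∪∅=∅
  n18('bac'): parent n17 fail=1; on 'c' 1→0 → fail=15;  out {4}∪∅={4}
  n20('abc'): parent n19 fail=7; on 'c' 7→0 → fail=15;  out ∅∪∅=∅
  n4('addc'): parent n3 fail=9; on 'c' 9 → fail=23;  out {6}∪{7}={6,7}
  n12('dbba'): parent n11 fail=7; on 'a' 7 → fail=17;  out ∅∪∅=∅
  n21('abcd'): parent n20 fail=15; on 'd' 15 → fail=16;  out ∅∪{3}={3}
  n5('addcc'): parent n4 fail=23; on 'c' 23→15→0 → fail=15;  out ∅∪∅=∅
  n13('dbbab'): parent n12 fail=17; on 'b' 17→1 → fail=19;  out ∅∪∅=∅
  n22('abcdb'): parent n21 fail=16; on 'b' 16→9 → fail=10;  out {5}∪∅={5}
  n6('addccc'): parent n5 fail=15; on 'c' 15→0 → fail=15;  out {0}∪∅={0}
  n14('dbbabc'): parent n13 fail=19; on 'c' 19 → fail=20;  out {2}∪∅={2}

Run:
[0] read 'b'  n0⇒n7
[1] read 'a'  n7⇒n17
[2] read 'c'  n17⇒n18  emit P4@[0:2]
[3] read 'a'  n18⇒n1 (fail-walked)
[4] read 'b'  n1⇒n19
[5] read 'd'  n19⇒n8 (fail-walked)  emit P1@[4:5]
[6] read 'a'  n8⇒n1 (fail-walked)
[7] read 'a'  n1⇒n1 (fail-walked)
[8] read 'd'  n1⇒n2
[9] read 'b'  n2⇒n10 (fail-walked)
[10] read 'b'  n10⇒n11
[11] read 'a'  n11⇒n12
[12] read 'c'  n12⇒n18 (fail-walked)  emit P4@[10:12]
[13] read 'c'  n18⇒n15 (fail-walked)
[14] read 'a'  n15⇒n1 (fail-walked)
[15] read 'd'  n1⇒n2
[16] read 'd'  n2⇒n3
[17] read 'c'  n3⇒n4  emit P6@[14:17],P7@[16:17]
[18] read 'c'  n4⇒n5
[19] read 'c'  n5⇒n6  emit P0@[14:19]
[20] read 'd'  n6⇒n16 (fail-walked)  emit P3@[19:20]
[21] read 'b'  n16⇒n10 (fail-walked)
[22] read 'b'  n10⇒n11
[23] read 'c'  n11⇒n15 (fail-walked)
[24] read 'a'  n15⇒n1 (fail-walked)
[25] read 'd'  n1⇒n2
[26] read 'a'  n2⇒n1 (fail-walked)
[27] read 'd'  n1⇒n2
[28] read 'd'  n2⇒n3
[29] read 'c'  n3⇒n4  emit P6@[26:29],P7@[28:29]
[30] read 'a'  n4⇒n1 (fail-walked)
[31] read 'b'  n1⇒n19
[32] read 'c'  n19⇒n20
[33] read 'd'  n20⇒n21  emit P3@[32:33]
[34] read 'b'  n21⇒n22  emit P5@[30:34]
[35] read 'a'  n22⇒n17 (fail-walked)
[36] read 'a'  n17⇒n1 (fail-walked)
[37] read 'b'  n1⇒n19
[38] read 'b'  n19⇒n7 (fail-walked)
[39] read 'a'  n7⇒n17
[40] read 'c'  n17⇒n18  emit P4@[38:40]
[41] read 'b'  n18⇒n7 (fail-walked)
[42] read 'd'  n7⇒n8  emit P1@[41:42]
[43] read 'b'  n8⇒n10 (fail-walked)
[44] read 'c'  n10⇒n15 (fail-walked)
[45] read 'c'  n15⇒n15 (fail-walked)
[46] read 'd'  n15⇒n16  emit P3@[45:46]
[47] read 'b'  n16⇒n10 (fail-walked)
[48] read 'b'  n10⇒n11
[49] read 'a'  n11⇒n12

All matches (sorted): [[2,4],[5,1],[12,4],[17,6],[17,7],[19,0],[20,3],[29,6],[29,7],[33,3],[34,5],[40,4],[42,1],[46,3]]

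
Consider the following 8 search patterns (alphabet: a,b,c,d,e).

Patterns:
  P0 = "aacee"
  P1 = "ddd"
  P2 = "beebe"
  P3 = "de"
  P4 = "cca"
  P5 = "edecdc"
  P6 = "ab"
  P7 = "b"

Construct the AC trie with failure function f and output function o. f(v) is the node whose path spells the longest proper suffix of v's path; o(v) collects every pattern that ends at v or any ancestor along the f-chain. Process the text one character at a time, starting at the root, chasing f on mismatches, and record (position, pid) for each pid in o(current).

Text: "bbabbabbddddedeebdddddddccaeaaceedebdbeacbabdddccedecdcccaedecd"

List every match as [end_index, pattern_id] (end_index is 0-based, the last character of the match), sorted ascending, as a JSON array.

Build:
Trie (insert patterns):
  0='ε' goto a→1 b→9 c→15 d→6 e→18
  1='a' goto a→2 b→24
  2='aa' goto c→3
  3='aac' goto e→4
  4='aace' goto e→5
  5='aacee' goto ·  [P0 ends]
  6='d' goto d→7 e→14
  7='dd' goto d→8
  8='ddd' goto ·  [P1 ends]
  9='b' goto e→10  [P7 ends]
  10='be' goto e→11
  11='bee' goto b→12
  12='beeb' goto e→13
  13='beebe' goto ·  [P2 ends]
  14='de' goto ·  [P3 ends]
  15='c' goto c→16
  16='cc' goto a→17
  17='cca' goto ·  [P4 ends]
  18='e' goto d→19
  19='ed' goto e→20
  20='ede' goto c→21
  21='edec' goto d→22
  22='edecd' goto c→23
  23='edecdc' goto ·  [P5 ends]
  24='ab' goto ·  [P6 ends]

BFS fail/out derivation:
  n1('a'): parent n0 fail=0; on 'a' 0 → fail=0;  out ∅∪∅=∅
  n6('d'): parent n0 fail=0; on 'd' 0 → fail=0;  out ∅∪∅=∅
  n9('b'): parent n0 fail=0; on 'b' 0 → fail=0;  out {7}∪∅={7}
  n15('c'): parent n0 fail=0; on 'c' 0 → fail=0;  out ∅∪∅=∅
  n18('e'): parent n0 fail=0; on 'e' 0 → fail=0;  out ∅∪∅=∅
  n2('aa'): parent n1 fail=0; on 'a' 0 → fail=1;  out ∅∪∅=∅
  n7('dd'): parent n6 fail=0; on 'd' 0 → fail=6;  out ∅∪∅=∅
  n10('be'): parent n9 fail=0; on 'e' 0 → fail=18;  out ∅∪∅=∅
  n14('de'): parent n6 fail=0; on 'e' 0 → fail=18;  out {3}∪∅={3}
  n16('cc'): parent n15 fail=0; on 'c' 0 → fail=15;  out ∅∪∅=∅
  n19('ed'): parent n18 fail=0; on 'd' 0 → fail=6;  out ∅∪∅=∅
  n24('ab'): parent n1 fail=0; on 'b' 0 → fail=9;  out {6}∪{7}={6,7}
  n3('aac'): parent n2 fail=1; on 'c' 1→0 → fail=15;  out ∅∪∅=∅
  n8('ddd'): parent n7 fail=6; on 'd' 6 → fail=7;  out {1}∪∅={1}
  n11('bee'): parent n10 fail=18; on 'e' 18→0 → fail=18;  out ∅∪∅=∅
  n17('cca'): parent n16 fail=15; on 'a' 15→0 → fail=1;  out {4}∪∅={4}
  n20('ede'): parent n19 fail=6; on 'e' 6 → fail=14;  out ∅∪{3}={3}
  n4('aace'): parent n3 fail=15; on 'e' 15→0 → fail=18;  out ∅∪∅=∅
  n12('beeb'): parent n11 fail=18; on 'b' 18→0 → fail=9;  out ∅∪{7}={7}
  n21('edec'): parent n20 fail=14; on 'c' 14→18→0 → fail=15;  out ∅∪∅=∅
  n5('aacee'): parent n4 fail=18; on 'e' 18→0 → fail=18;  out {0}∪∅={0}
  n13('beebe'): parent n12 fail=9; on 'e' 9 → fail=10;  out {2}∪∅={2}
  n22('edecd'): parent n21 fail=15; on 'd' 15→0 → fail=6;  out ∅∪∅=∅
  n23('edecdc'): parent n22 fail=6; on 'c' 6→0 → fail=15;  out {5}∪∅={5}

Run:
pos 0 'b': at 9  → match P7@[0:0]
pos 1 'b': at 9 (fail-walked)  → match P7@[1:1]
pos 2 'a': at 1 (fail-walked)
pos 3 'b': at 24  → match P6@[2:3],P7@[3:3]
pos 4 'b': at 9 (fail-walked)  → match P7@[4:4]
pos 5 'a': at 1 (fail-walked)
pos 6 'b': at 24  → match P6@[5:6],P7@[6:6]
pos 7 'b': at 9 (fail-walked)  → match P7@[7:7]
pos 8 'd': at 6 (fail-walked)
pos 9 'd': at 7
pos 10 'd': at 8  → match P1@[8:10]
pos 11 'd': at 8 (fail-walked)  → match P1@[9:11]
pos 12 'e': at 14 (fail-walked)  → match P3@[11:12]
pos 13 'd': at 19 (fail-walked)
pos 14 'e': at 20  → match P3@[13:14]
pos 15 'e': at 18 (fail-walked)
pos 16 'b': at 9 (fail-walked)  → match P7@[16:16]
pos 17 'd': at 6 (fail-walked)
pos 18 'd': at 7
pos 19 'd': at 8  → match P1@[17:19]
pos 20 'd': at 8 (fail-walked)  → match P1@[18:20]
pos 21 'd': at 8 (fail-walked)  → match P1@[19:21]
pos 22 'd': at 8 (fail-walked)  → match P1@[20:22]
pos 23 'd': at 8 (fail-walked)  → match P1@[21:23]
pos 24 'c': at 15 (fail-walked)
pos 25 'c': at 16
pos 26 'a': at 17  → match P4@[24:26]
pos 27 'e': at 18 (fail-walked)
pos 28 'a': at 1 (fail-walked)
pos 29 'a': at 2
pos 30 'c': at 3
pos 31 'e': at 4
pos 32 'e': at 5  → match P0@[28:32]
pos 33 'd': at 19 (fail-walked)
pos 34 'e': at 20  → match P3@[33:34]
pos 35 'b': at 9 (fail-walked)  → match P7@[35:35]
pos 36 'd': at 6 (fail-walked)
pos 37 'b': at 9 (fail-walked)  → match P7@[37:37]
pos 38 'e': at 10
pos 39 'a': at 1 (fail-walked)
pos 40 'c': at 15 (fail-walked)
pos 41 'b': at 9 (fail-walked)  → match P7@[41:41]
pos 42 'a': at 1 (fail-walked)
pos 43 'b': at 24  → match P6@[42:43],P7@[43:43]
pos 44 'd': at 6 (fail-walked)
pos 45 'd': at 7
pos 46 'd': at 8  → match P1@[44:46]
pos 47 'c': at 15 (fail-walked)
pos 48 'c': at 16
pos 49 'e': at 18 (fail-walked)
pos 50 'd': at 19
pos 51 'e': at 20  → match P3@[50:51]
pos 52 'c': at 21
pos 53 'd': at 22
pos 54 'c': at 23  → match P5@[49:54]
pos 55 'c': at 16 (fail-walked)
pos 56 'c': at 16 (fail-walked)
pos 57 'a': at 17  → match P4@[55:57]
pos 58 'e': at 18 (fail-walked)
pos 59 'd': at 19
pos 60 'e': at 20  → match P3@[59:60]
pos 61 'c': at 21
pos 62 'd': at 22

Matches: [[0,7],[1,7],[3,6],[3,7],[4,7],[6,6],[6,7],[7,7],[10,1],[11,1],[12,3],[14,3],[16,7],[19,1],[20,1],[21,1],[22,1],[23,1],[26,4],[32,0],[34,3],[35,7],[37,7],[41,7],[43,6],[43,7],[46,1],[51,3],[54,5],[57,4],[60,3]]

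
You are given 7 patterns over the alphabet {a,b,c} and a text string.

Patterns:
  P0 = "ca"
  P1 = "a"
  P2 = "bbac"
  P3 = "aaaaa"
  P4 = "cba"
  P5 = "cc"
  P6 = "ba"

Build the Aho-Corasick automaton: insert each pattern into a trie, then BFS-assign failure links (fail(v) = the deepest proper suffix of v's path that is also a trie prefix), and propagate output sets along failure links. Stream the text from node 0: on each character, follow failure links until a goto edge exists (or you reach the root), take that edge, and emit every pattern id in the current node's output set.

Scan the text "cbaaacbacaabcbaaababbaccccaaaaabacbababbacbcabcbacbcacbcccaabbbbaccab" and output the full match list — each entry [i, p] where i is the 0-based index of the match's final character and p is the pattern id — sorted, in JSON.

Build automaton:
Trie (insert patterns):
  n0 'ε': a→3 b→4 c→1
  n1 'c': a→2 b→12 c→14
  n2 'ca': ·  [P0 ends]
  n3 'a': a→8  [P1 ends]
  n4 'b': a→15 b→5
  n5 'bb': a→6
  n6 'bba': c→7
  n7 'bbac': ·  [P2 ends]
  n8 'aa': a→9
  n9 'aaa': a→10
  n10 'aaaa': a→11
  n11 'aaaaa': ·  [P3 ends]
  n12 'cb': a→13
  n13 'cba': ·  [P4 ends]
  n14 'cc': ·  [P5 ends]
  n15 'ba': ·  [P6 ends]

Failure links (BFS by depth):
  fail(1) 'c': from fail(0)=0 chase 'c': 0 ⇒ 0;  out=∅∪out(0)=∅
  fail(3) 'a': from fail(0)=0 chase 'a': 0 ⇒ 0;  out={1}∪out(0)={1}
  fail(4) 'b': from fail(0)=0 chase 'b': 0 ⇒ 0;  out=∅∪out(0)=∅
  fail(2) 'ca': from fail(1)=0 chase 'a': 0 ⇒ 3;  out={0}∪out(3)={0,1}
  fail(5) 'bb': from fail(4)=0 chase 'b': 0 ⇒ 4;  out=∅∪out(4)=∅
  fail(8) 'aa': from fail(3)=0 chase 'a': 0 ⇒ 3;  out=∅∪out(3)={1}
  fail(12) 'cb': from fail(1)=0 chase 'b': 0 ⇒ 4;  out=∅∪out(4)=∅
  fail(14) 'cc': from fail(1)=0 chase 'c': 0 ⇒ 1;  out={5}∪out(1)={5}
  fail(15) 'ba': from fail(4)=0 chase 'a': 0 ⇒ 3;  out={6}∪out(3)={1,6}
  fail(6) 'bba': from fail(5)=4 chase 'a': 4 ⇒ 15;  out=∅∪out(15)={1,6}
  fail(9) 'aaa': from fail(8)=3 chase 'a': 3 ⇒ 8;  out=∅∪out(8)={1}
  fail(13) 'cba': from fail(12)=4 chase 'a': 4 ⇒ 15;  out={4}∪out(15)={1,4,6}
  fail(7) 'bbac': from fail(6)=15 chase 'c': 15→3→0 ⇒ 1;  out={2}∪out(1)={2}
  fail(10) 'aaaa': from fail(9)=8 chase 'a': 8 ⇒ 9;  out=∅∪out(9)={1}
  fail(11) 'aaaaa': from fail(10)=9 chase 'a': 9 ⇒ 10;  out={3}∪out(10)={1,3}

Text stream:
pos 0 'c': at 1
pos 1 'b': at 12
pos 2 'a': at 13  → match P1@[2:2],P4@[0:2],P6@[1:2]
pos 3 'a': at 8 (via fail)  → match P1@[3:3]
pos 4 'a': at 9  → match P1@[4:4]
pos 5 'c': at 1 (via fail)
pos 6 'b': at 12
pos 7 'a': at 13  → match P1@[7:7],P4@[5:7],P6@[6:7]
pos 8 'c': at 1 (via fail)
pos 9 'a': at 2  → match P0@[8:9],P1@[9:9]
pos 10 'a': at 8 (via fail)  → match P1@[10:10]
pos 11 'b': at 4 (via fail)
pos 12 'c': at 1 (via fail)
pos 13 'b': at 12
pos 14 'a': at 13  → match P1@[14:14],P4@[12:14],P6@[13:14]
pos 15 'a': at 8 (via fail)  → match P1@[15:15]
pos 16 'a': at 9  → match P1@[16:16]
pos 17 'b': at 4 (via fail)
pos 18 'a': at 15  → match P1@[18:18],P6@[17:18]
pos 19 'b': at 4 (via fail)
pos 20 'b': at 5
pos 21 'a': at 6  → match P1@[21:21],P6@[20:21]
pos 22 'c': at 7  → match P2@[19:22]
pos 23 'c': at 14 (via fail)  → match P5@[22:23]
pos 24 'c': at 14 (via fail)  → match P5@[23:24]
pos 25 'c': at 14 (via fail)  → match P5@[24:25]
pos 26 'a': at 2 (via fail)  → match P0@[25:26],P1@[26:26]
pos 27 'a': at 8 (via fail)  → match P1@[27:27]
pos 28 'a': at 9  → match P1@[28:28]
pos 29 'a': at 10  → match P1@[29:29]
pos 30 'a': at 11  → match P1@[30:30],P3@[26:30]
pos 31 'b': at 4 (via fail)
pos 32 'a': at 15  → match P1@[32:32],P6@[31:32]
pos 33 'c': at 1 (via fail)
pos 34 'b': at 12
pos 35 'a': at 13  → match P1@[35:35],P4@[33:35],P6@[34:35]
pos 36 'b': at 4 (via fail)
pos 37 'a': at 15  → match P1@[37:37],P6@[36:37]
pos 38 'b': at 4 (via fail)
pos 39 'b': at 5
pos 40 'a': at 6  → match P1@[40:40],P6@[39:40]
pos 41 'c': at 7  → match P2@[38:41]
pos 42 'b': at 12 (via fail)
pos 43 'c': at 1 (via fail)
pos 44 'a': at 2  → match P0@[43:44],P1@[44:44]
pos 45 'b': at 4 (via fail)
pos 46 'c': at 1 (via fail)
pos 47 'b': at 12
pos 48 'a': at 13  → match P1@[48:48],P4@[46:48],P6@[47:48]
pos 49 'c': at 1 (via fail)
pos 50 'b': at 12
pos 51 'c': at 1 (via fail)
pos 52 'a': at 2  → match P0@[51:52],P1@[52:52]
pos 53 'c': at 1 (via fail)
pos 54 'b': at 12
pos 55 'c': at 1 (via fail)
pos 56 'c': at 14  → match P5@[55:56]
pos 57 'c': at 14 (via fail)  → match P5@[56:57]
pos 58 'a': at 2 (via fail)  → match P0@[57:58],P1@[58:58]
pos 59 'a': at 8 (via fail)  → match P1@[59:59]
pos 60 'b': at 4 (via fail)
pos 61 'b': at 5
pos 62 'b': at 5 (via fail)
pos 63 'b': at 5 (via fail)
pos 64 'a': at 6  → match P1@[64:64],P6@[63:64]
pos 65 'c': at 7  → match P2@[62:65]
pos 66 'c': at 14 (via fail)  → match P5@[65:66]
pos 67 'a': at 2 (via fail)  → match P0@[66:67],P1@[67:67]
pos 68 'b': at 4 (via fail)

Matches: [[2,1],[2,4],[2,6],[3,1],[4,1],[7,1],[7,4],[7,6],[9,0],[9,1],[10,1],[14,1],[14,4],[14,6],[15,1],[16,1],[18,1],[18,6],[21,1],[21,6],[22,2],[23,5],[24,5],[25,5],[26,0],[26,1],[27,1],[28,1],[29,1],[30,1],[30,3],[32,1],[32,6],[35,1],[35,4],[35,6],[37,1],[37,6],[40,1],[40,6],[41,2],[44,0],[44,1],[48,1],[48,4],[48,6],[52,0],[52,1],[56,5],[57,5],[58,0],[58,1],[59,1],[64,1],[64,6],[65,2],[66,5],[67,0],[67,1]]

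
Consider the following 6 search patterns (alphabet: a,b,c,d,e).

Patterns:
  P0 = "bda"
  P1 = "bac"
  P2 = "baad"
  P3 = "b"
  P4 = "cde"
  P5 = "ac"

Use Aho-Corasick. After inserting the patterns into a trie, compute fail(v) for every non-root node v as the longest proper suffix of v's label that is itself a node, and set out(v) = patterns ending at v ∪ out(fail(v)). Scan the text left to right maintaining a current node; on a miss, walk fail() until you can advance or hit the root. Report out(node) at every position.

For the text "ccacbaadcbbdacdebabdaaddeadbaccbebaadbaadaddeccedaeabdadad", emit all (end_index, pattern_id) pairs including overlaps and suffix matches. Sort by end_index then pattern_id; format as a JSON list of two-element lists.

Build:
Trie nodes:
  0='ε' goto a→11 b→1 c→8
  1='b' goto a→4 d→2  [P3 ends]
  2='bd' goto a→3
  3='bda' goto ·  [P0 ends]
  4='ba' goto a→6 c→5
  5='bac' goto ·  [P1 ends]
  6='baa' goto d→7
  7='baad' goto ·  [P2 ends]
  8='c' goto d→9
  9='cd' goto e→10
  10='cde' goto ·  [P4 ends]
  11='a' goto c→12
  12='ac' goto ·  [P5 ends]

BFS fail/out derivation:
  n1('b'): parent n0 fail=0; on 'b' 0 → fail=0;  out {3}∪∅={3}
  n8('c'): parent n0 fail=0; on 'c' 0 → fail=0;  out ∅∪∅=∅
  n11('a'): parent n0 fail=0; on 'a' 0 → fail=0;  out ∅∪∅=∅
  n2('bd'): parent n1 fail=0; on 'd' 0 → fail=0;  out ∅∪∅=∅
  n4('ba'): parent n1 fail=0; on 'a' 0 → fail=11;  out ∅∪∅=∅
  n9('cd'): parent n8 fail=0; on 'd' 0 → fail=0;  out ∅∪∅=∅
  n12('ac'): parent n11 fail=0; on 'c' 0 → fail=8;  out {5}∪∅={5}
  n3('bda'): parent n2 fail=0; on 'a' 0 → fail=11;  out {0}∪∅={0}
  n5('bac'): parent n4 fail=11; on 'c' 11 → fail=12;  out {1}∪{5}={1,5}
  n6('baa'): parent n4 fail=11; on 'a' 11→0 → fail=11;  out ∅∪∅=∅
  n10('cde'): parent n9 fail=0; on 'e' 0 → fail=0;  out {4}∪∅={4}
  n7('baad'): parent n6 fail=11; on 'd' 11→0 → fail=0;  out {2}∪∅={2}

Text stream:
pos 0 'c': at 8
pos 1 'c': at 8 ·f
pos 2 'a': at 11 ·f
pos 3 'c': at 12  emit P5@[2:3]
pos 4 'b': at 1 ·f  emit P3@[4:4]
pos 5 'a': at 4
pos 6 'a': at 6
pos 7 'd': at 7  emit P2@[4:7]
pos 8 'c': at 8 ·f
pos 9 'b': at 1 ·f  emit P3@[9:9]
pos 10 'b': at 1 ·f  emit P3@[10:10]
pos 11 'd': at 2
pos 12 'a': at 3  emit P0@[10:12]
pos 13 'c': at 12 ·f  emit P5@[12:13]
pos 14 'd': at 9 ·f
pos 15 'e': at 10  emit P4@[13:15]
pos 16 'b': at 1 ·f  emit P3@[16:16]
pos 17 'a': at 4
pos 18 'b': at 1 ·f  emit P3@[18:18]
pos 19 'd': at 2
pos 20 'a': at 3  emit P0@[18:20]
pos 21 'a': at 11 ·f
pos 22 'd': at 0 ·f
pos 23 'd': at 0
pos 24 'e': at 0
pos 25 'a': at 11
pos 26 'd': at 0 ·f
pos 27 'b': at 1  emit P3@[27:27]
pos 28 'a': at 4
pos 29 'c': at 5  emit P1@[27:29],P5@[28:29]
pos 30 'c': at 8 ·f
pos 31 'b': at 1 ·f  emit P3@[31:31]
pos 32 'e': at 0 ·f
pos 33 'b': at 1  emit P3@[33:33]
pos 34 'a': at 4
pos 35 'a': at 6
pos 36 'd': at 7  emit P2@[33:36]
pos 37 'b': at 1 ·f  emit P3@[37:37]
pos 38 'a': at 4
pos 39 'a': at 6
pos 40 'd': at 7  emit P2@[37:40]
pos 41 'a': at 11 ·f
pos 42 'd': at 0 ·f
pos 43 'd': at 0
pos 44 'e': at 0
pos 45 'c': at 8
pos 46 'c': at 8 ·f
pos 47 'e': at 0 ·f
pos 48 'd': at 0
pos 49 'a': at 11
pos 50 'e': at 0 ·f
pos 51 'a': at 11
pos 52 'b': at 1 ·f  emit P3@[52:52]
pos 53 'd': at 2
pos 54 'a': at 3  emit P0@[52:54]
pos 55 'd': at 0 ·f
pos 56 'a': at 11
pos 57 'd': at 0 ·f

All matches (sorted): [[3,5],[4,3],[7,2],[9,3],[10,3],[12,0],[13,5],[15,4],[16,3],[18,3],[20,0],[27,3],[29,1],[29,5],[31,3],[33,3],[36,2],[37,3],[40,2],[52,3],[54,0]]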